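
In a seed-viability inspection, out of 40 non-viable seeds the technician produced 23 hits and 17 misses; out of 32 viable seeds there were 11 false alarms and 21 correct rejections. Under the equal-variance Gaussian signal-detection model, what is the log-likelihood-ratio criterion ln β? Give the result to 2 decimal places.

H = 23/40 = 0.5750
FA = 11/32 = 0.3438
z(0.5750) = 0.189, z(0.3438) = -0.402
ln β = −½·[z(H)² − z(FA)²] = −0.5 × (0.036 − 0.162) = 0.063

ln β = 0.06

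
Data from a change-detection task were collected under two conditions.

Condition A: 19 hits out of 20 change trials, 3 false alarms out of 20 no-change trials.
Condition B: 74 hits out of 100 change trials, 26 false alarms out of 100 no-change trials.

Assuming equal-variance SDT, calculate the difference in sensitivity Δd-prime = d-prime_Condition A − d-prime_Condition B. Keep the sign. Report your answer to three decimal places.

Condition A: z(0.9500) = 1.6449, z(0.1500) = -1.0364, d' = 2.6813
Condition B: z(0.7400) = 0.6433, z(0.2600) = -0.6433, d' = 1.2866
Δd' = d'_Condition A − d'_Condition B = 2.6813 − 1.2866 = 1.3947
Condition A has the higher sensitivity.

Δd-prime = 1.395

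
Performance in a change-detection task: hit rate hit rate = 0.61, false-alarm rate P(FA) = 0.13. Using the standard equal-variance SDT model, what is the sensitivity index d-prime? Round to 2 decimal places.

d-prime = 1.41

Φ⁻¹(H) = Φ⁻¹(0.61) = 0.2793
Φ⁻¹(FA) = Φ⁻¹(0.13) = -1.1264
d' = z(H) − z(FA) = 0.2793 − (-1.1264) = 1.4057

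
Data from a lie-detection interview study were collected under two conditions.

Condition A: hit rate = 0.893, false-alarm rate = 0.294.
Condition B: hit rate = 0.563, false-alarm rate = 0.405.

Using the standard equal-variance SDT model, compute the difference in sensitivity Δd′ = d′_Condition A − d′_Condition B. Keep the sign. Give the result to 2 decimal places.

Condition A: z(0.893) = 1.243, z(0.294) = -0.542, d' = 1.785
Condition B: z(0.563) = 0.159, z(0.405) = -0.240, d' = 0.399
Δd' = d'_Condition A − d'_Condition B = 1.785 − 0.399 = 1.386
Condition A has the higher sensitivity.

Δd′ = 1.39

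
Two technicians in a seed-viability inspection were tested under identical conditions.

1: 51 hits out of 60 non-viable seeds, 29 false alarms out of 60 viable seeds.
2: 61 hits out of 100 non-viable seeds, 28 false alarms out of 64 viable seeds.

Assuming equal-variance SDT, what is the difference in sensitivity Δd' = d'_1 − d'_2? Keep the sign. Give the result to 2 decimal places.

1: z(0.8500) = 1.036, z(0.4833) = -0.042, d' = 1.078
2: z(0.6100) = 0.279, z(0.4375) = -0.157, d' = 0.436
Δd' = d'_1 − d'_2 = 1.078 − 0.436 = 0.642
1 has the higher sensitivity.

Δd' = 0.64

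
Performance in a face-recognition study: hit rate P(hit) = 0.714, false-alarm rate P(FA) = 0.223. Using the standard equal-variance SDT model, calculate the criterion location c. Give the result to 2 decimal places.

Φ⁻¹(0.714) = 0.565, Φ⁻¹(0.223) = -0.762
c = −½·[z(H) + z(FA)] = −0.5 × (0.565 + (-0.762)) = 0.0985
c > 0: the observer has a conservative response bias.

c = 0.10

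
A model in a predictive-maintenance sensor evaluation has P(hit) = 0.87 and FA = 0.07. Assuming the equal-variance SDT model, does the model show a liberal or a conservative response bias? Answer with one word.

z(H) = 1.126, z(FA) = -1.476
c = −½·(z(H) + z(FA)) = 0.175
c > 0 → conservative criterion (biased toward responding “no”).

conservative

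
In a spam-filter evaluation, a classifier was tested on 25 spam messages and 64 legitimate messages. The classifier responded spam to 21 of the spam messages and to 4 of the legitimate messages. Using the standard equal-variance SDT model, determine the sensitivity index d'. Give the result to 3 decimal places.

H = 21/25 = 0.8400
FA = 4/64 = 0.0625
z(0.8400) = 0.9945, z(0.0625) = -1.5341
d' = z(H) − z(FA) = 0.9945 − (-1.5341) = 2.5286

d' = 2.529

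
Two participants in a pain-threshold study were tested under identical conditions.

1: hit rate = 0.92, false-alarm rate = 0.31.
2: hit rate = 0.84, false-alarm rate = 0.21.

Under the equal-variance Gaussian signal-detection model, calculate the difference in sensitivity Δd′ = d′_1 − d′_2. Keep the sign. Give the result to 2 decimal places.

1: z(0.92) = 1.405, z(0.31) = -0.496, d' = 1.901
2: z(0.84) = 0.994, z(0.21) = -0.806, d' = 1.800
Δd' = d'_1 − d'_2 = 1.901 − 1.800 = 0.101
1 has the higher sensitivity.

Δd′ = 0.10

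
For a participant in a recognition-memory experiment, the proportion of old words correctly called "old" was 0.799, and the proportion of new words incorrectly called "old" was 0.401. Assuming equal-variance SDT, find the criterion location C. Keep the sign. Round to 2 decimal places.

C = -0.29

Φ⁻¹(H) = 0.8381
Φ⁻¹(FA) = -0.2508
c = −½·[z(H) + z(FA)] = −0.5 × (0.8381 + (-0.2508)) = -0.29365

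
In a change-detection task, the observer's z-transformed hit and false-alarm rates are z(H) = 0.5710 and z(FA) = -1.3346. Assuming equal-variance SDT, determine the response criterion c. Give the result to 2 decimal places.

c = −½·[z(H) + z(FA)] = −½·(0.5710 + (-1.3346)) = 0.3818
c > 0: the observer has a conservative response bias.

c = 0.38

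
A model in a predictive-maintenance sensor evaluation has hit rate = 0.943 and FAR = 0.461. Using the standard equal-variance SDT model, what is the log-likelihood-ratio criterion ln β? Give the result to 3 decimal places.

z(0.943) = 1.5805, z(0.461) = -0.0979
ln β = −½·[z(H)² − z(FA)²] = −0.5 × (2.4980 − 0.0096) = -1.2442

ln β = -1.244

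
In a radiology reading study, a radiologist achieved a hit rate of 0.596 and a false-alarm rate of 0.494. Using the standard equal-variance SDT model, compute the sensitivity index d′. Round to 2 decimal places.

d′ = 0.26

Φ⁻¹(H) = Φ⁻¹(0.596) = 0.2430
Φ⁻¹(FA) = Φ⁻¹(0.494) = -0.0150
d' = z(H) − z(FA) = 0.2430 − (-0.0150) = 0.2580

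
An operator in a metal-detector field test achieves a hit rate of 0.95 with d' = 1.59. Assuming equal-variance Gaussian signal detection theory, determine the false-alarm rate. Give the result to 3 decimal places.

z(hit rate) = z(0.95) = 1.6449
z(FA) = z(H) − d' = 1.6449 − 1.59 = 0.0549
false-alarm rate = Φ(0.0549) = 0.5219

false-alarm rate = 0.522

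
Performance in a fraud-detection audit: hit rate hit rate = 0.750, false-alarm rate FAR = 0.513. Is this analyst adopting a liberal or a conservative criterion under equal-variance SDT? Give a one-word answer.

z(H) = 0.674, z(FA) = 0.033
c = −½·(z(H) + z(FA)) = -0.3535
c < 0 → liberal criterion (biased toward responding “yes”).

liberal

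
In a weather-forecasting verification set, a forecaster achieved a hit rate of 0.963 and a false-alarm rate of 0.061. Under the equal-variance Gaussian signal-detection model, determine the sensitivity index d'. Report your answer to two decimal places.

z(0.963) = 1.7866, z(0.061) = -1.5464
d' = z(H) − z(FA) = 1.7866 − (-1.5464) = 3.3330

d' = 3.33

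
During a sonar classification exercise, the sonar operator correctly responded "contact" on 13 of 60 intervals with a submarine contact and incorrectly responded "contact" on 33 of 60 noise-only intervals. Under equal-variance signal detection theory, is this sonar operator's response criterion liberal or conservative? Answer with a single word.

conservative

z(H) = -0.784, z(FA) = 0.126
c = −½·(z(H) + z(FA)) = 0.329
c > 0 → conservative criterion (biased toward responding “no”).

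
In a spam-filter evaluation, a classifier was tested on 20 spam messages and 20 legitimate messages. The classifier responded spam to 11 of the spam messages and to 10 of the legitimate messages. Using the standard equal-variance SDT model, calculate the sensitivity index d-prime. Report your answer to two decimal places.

H = 11/20 = 0.5500
FA = 10/20 = 0.5000
Φ⁻¹(H) = Φ⁻¹(0.5500) = 0.126
Φ⁻¹(FA) = Φ⁻¹(0.5000) = 0.000
d' = z(H) − z(FA) = 0.126 − 0.000 = 0.126

d-prime = 0.13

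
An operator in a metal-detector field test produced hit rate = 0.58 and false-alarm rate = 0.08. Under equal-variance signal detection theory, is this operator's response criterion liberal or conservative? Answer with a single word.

conservative

z(H) = 0.202, z(FA) = -1.405
c = −½·(z(H) + z(FA)) = 0.6015
c > 0 → conservative criterion (biased toward responding “no”).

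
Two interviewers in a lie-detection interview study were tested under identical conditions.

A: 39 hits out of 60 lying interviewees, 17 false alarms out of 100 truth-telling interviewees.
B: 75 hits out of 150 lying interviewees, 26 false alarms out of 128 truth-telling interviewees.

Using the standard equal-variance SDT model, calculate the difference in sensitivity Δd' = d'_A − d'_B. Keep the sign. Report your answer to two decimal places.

Δd' = 0.51

A: z(0.6500) = 0.385, z(0.1700) = -0.954, d' = 1.339
B: z(0.5000) = 0.000, z(0.2031) = -0.831, d' = 0.831
Δd' = d'_A − d'_B = 1.339 − 0.831 = 0.508
A has the higher sensitivity.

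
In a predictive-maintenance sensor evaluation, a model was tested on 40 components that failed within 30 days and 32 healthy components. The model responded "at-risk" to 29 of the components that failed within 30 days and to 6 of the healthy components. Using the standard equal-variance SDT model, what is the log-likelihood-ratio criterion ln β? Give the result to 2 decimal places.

H = 29/40 = 0.7250
FA = 6/32 = 0.1875
Φ⁻¹(H) = 0.598
Φ⁻¹(FA) = -0.887
ln β = −½·[z(H)² − z(FA)²] = −0.5 × (0.358 − 0.787) = 0.2145

ln β = 0.21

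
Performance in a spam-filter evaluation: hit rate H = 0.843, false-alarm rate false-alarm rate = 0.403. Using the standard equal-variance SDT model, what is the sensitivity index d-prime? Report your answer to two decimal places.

z(H) = z(0.843) = 1.007
z(FA) = z(0.403) = -0.246
d' = z(H) − z(FA) = 1.007 − (-0.246) = 1.253

d-prime = 1.25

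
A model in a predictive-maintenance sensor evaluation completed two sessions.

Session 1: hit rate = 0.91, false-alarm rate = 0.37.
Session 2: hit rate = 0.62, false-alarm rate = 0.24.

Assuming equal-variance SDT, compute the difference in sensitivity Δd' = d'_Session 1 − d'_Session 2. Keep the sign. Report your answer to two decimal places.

Session 1: z(0.91) = 1.341, z(0.37) = -0.332, d' = 1.673
Session 2: z(0.62) = 0.305, z(0.24) = -0.706, d' = 1.011
Δd' = d'_Session 1 − d'_Session 2 = 1.673 − 1.011 = 0.662
Session 1 has the higher sensitivity.

Δd' = 0.66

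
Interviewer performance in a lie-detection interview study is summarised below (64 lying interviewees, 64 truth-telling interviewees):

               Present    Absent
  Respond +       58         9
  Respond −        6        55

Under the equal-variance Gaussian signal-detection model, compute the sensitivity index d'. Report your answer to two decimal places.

H = 58/64 = 0.9062
FA = 9/64 = 0.1406
Φ⁻¹(0.9062) = 1.3177, Φ⁻¹(0.1406) = -1.0776
d' = z(H) − z(FA) = 1.3177 − (-1.0776) = 2.3953

d' = 2.40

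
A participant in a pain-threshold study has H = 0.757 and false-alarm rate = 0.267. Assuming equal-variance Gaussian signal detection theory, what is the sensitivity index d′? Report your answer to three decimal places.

d′ = 1.319

Φ⁻¹(0.757) = 0.6967, Φ⁻¹(0.267) = -0.6219
d' = z(H) − z(FA) = 0.6967 − (-0.6219) = 1.3186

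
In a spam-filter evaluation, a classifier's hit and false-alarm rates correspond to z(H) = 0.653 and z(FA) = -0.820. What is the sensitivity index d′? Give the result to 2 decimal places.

d′ = 1.47

d' = z(H) − z(FA) = 0.653 − (-0.820) = 1.473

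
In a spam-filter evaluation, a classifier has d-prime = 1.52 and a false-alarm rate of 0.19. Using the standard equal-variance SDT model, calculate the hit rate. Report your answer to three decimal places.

z(false-alarm rate) = z(0.19) = -0.8779
z(H) = z(FA) + d' = -0.8779 + 1.52 = 0.6421
hit rate = Φ(0.6421) = 0.7396

hit rate = 0.740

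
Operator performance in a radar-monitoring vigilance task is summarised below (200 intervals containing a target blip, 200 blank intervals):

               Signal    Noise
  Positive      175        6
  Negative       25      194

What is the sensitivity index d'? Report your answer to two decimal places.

d' = 3.03

H = 175/200 = 0.8750
FA = 6/200 = 0.0300
z(0.8750) = 1.150, z(0.0300) = -1.881
d' = z(H) − z(FA) = 1.150 − (-1.881) = 3.031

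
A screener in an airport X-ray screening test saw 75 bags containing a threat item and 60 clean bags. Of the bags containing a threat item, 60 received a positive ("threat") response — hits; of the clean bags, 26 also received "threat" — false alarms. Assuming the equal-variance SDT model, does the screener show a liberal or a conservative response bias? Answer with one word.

liberal

z(H) = 0.842, z(FA) = -0.168
c = −½·(z(H) + z(FA)) = -0.337
c < 0 → liberal criterion (biased toward responding “yes”).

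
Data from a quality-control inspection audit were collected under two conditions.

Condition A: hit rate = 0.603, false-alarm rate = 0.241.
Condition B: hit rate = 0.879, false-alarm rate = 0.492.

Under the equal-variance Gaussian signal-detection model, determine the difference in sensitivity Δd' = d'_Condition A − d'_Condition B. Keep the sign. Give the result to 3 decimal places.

Condition A: z(0.603) = 0.2611, z(0.241) = -0.7031, d' = 0.9642
Condition B: z(0.879) = 1.1700, z(0.492) = -0.0201, d' = 1.1901
Δd' = d'_Condition A − d'_Condition B = 0.9642 − 1.1901 = -0.2259
Condition B has the higher sensitivity.

Δd' = -0.226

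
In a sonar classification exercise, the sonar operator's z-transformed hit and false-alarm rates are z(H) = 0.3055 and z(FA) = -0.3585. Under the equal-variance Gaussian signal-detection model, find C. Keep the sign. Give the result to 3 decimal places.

c = −½·[z(H) + z(FA)] = −½·(0.3055 + (-0.3585)) = 0.0265

C = 0.027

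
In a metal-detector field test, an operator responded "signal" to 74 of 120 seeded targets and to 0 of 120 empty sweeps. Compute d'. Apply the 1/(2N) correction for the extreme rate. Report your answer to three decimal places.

d' = 2.935

The false-alarm rate is 0/120 = 0, so apply the 1/(2N) correction: FA → 1/(2·120) = 0.00417.
z(H) = z(0.61667) = 0.2967
z(FA) = z(0.00417) = -2.6380
d' = 0.2967 − (-2.6380) = 2.9347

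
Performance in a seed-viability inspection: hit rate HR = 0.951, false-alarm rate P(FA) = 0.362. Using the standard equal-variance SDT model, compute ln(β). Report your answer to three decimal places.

ln β = -1.307

Φ⁻¹(H) = 1.6546
Φ⁻¹(FA) = -0.3531
ln β = −½·[z(H)² − z(FA)²] = −0.5 × (2.7377 − 0.1247) = -1.3065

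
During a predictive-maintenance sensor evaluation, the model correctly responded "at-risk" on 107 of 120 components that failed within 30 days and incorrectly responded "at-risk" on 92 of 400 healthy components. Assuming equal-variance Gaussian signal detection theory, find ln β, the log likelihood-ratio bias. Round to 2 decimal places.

ln β = -0.49

H = 107/120 = 0.8917
FA = 92/400 = 0.2300
Φ⁻¹(0.8917) = 1.236, Φ⁻¹(0.2300) = -0.739
ln β = −½·[z(H)² − z(FA)²] = −0.5 × (1.528 − 0.546) = -0.491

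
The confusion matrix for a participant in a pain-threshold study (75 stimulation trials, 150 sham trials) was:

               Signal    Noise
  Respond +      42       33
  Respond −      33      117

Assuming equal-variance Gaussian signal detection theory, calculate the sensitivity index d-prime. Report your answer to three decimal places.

H = 42/75 = 0.5600
FA = 33/150 = 0.2200
z(H) = z(0.5600) = 0.1510
z(FA) = z(0.2200) = -0.7722
d' = z(H) − z(FA) = 0.1510 − (-0.7722) = 0.9232

d-prime = 0.923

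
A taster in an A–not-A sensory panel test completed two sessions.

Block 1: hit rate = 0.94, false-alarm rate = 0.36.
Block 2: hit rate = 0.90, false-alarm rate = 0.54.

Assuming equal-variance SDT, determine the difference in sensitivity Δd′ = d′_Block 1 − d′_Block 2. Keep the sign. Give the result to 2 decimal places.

Block 1: z(0.94) = 1.555, z(0.36) = -0.358, d' = 1.913
Block 2: z(0.90) = 1.282, z(0.54) = 0.100, d' = 1.182
Δd' = d'_Block 1 − d'_Block 2 = 1.913 − 1.182 = 0.731
Block 1 has the higher sensitivity.

Δd′ = 0.73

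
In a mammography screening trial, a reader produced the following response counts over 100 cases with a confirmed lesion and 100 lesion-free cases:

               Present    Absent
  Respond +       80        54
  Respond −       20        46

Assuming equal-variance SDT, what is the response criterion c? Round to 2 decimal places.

c = -0.47

H = 80/100 = 0.8000
FA = 54/100 = 0.5400
z(H) = z(0.8000) = 0.8416
z(FA) = z(0.5400) = 0.1004
c = −½·[z(H) + z(FA)] = −0.5 × (0.8416 + 0.1004) = -0.4710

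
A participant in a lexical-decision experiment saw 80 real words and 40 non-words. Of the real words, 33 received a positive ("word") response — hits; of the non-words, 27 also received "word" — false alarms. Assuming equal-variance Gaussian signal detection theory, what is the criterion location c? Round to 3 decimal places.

c = -0.116

H = 33/80 = 0.4125
FA = 27/40 = 0.6750
z(0.4125) = -0.2211, z(0.6750) = 0.4538
c = −½·[z(H) + z(FA)] = −0.5 × (-0.2211 + 0.4538) = -0.11635
c < 0: the participant has a liberal response bias.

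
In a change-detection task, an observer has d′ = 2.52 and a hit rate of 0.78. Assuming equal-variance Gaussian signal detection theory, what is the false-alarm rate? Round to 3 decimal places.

false-alarm rate = 0.040

z(hit rate) = z(0.78) = 0.7722
z(FA) = z(H) − d' = 0.7722 − 2.52 = -1.7478
false-alarm rate = Φ(-1.7478) = 0.0402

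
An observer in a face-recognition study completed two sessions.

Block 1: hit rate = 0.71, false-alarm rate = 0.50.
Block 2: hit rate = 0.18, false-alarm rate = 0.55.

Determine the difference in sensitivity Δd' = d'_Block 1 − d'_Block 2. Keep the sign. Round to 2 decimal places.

Δd' = 1.59

Block 1: z(0.71) = 0.553, z(0.50) = 0.000, d' = 0.553
Block 2: z(0.18) = -0.915, z(0.55) = 0.126, d' = -1.041
Δd' = d'_Block 1 − d'_Block 2 = 0.553 − (-1.041) = 1.594
Block 1 has the higher sensitivity.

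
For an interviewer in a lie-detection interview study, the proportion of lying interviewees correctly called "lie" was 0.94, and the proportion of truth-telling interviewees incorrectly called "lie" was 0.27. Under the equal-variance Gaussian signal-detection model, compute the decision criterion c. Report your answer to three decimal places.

z(H) = 1.5548
z(FA) = -0.6128
c = −½·[z(H) + z(FA)] = −0.5 × (1.5548 + (-0.6128)) = -0.4710
c < 0: the interviewer has a liberal response bias.

c = -0.471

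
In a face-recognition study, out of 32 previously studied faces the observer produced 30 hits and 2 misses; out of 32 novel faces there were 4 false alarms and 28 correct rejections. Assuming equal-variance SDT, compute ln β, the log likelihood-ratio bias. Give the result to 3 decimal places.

ln β = -0.515

H = 30/32 = 0.9375
FA = 4/32 = 0.1250
z(H) = z(0.9375) = 1.5341
z(FA) = z(0.1250) = -1.1503
ln β = −½·[z(H)² − z(FA)²] = −0.5 × (2.3535 − 1.3232) = -0.51515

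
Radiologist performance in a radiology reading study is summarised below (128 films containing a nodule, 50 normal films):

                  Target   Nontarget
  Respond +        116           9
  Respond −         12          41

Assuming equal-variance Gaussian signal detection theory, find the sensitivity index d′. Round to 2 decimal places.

d′ = 2.23

H = 116/128 = 0.9062
FA = 9/50 = 0.1800
Φ⁻¹(H) = 1.318
Φ⁻¹(FA) = -0.915
d' = z(H) − z(FA) = 1.318 − (-0.915) = 2.233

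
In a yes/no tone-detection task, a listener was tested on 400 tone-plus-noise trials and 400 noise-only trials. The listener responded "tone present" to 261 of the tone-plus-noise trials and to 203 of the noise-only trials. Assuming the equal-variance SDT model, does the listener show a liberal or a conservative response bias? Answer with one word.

liberal

z(H) = 0.392, z(FA) = 0.019
c = −½·(z(H) + z(FA)) = -0.2055
c < 0 → liberal criterion (biased toward responding “yes”).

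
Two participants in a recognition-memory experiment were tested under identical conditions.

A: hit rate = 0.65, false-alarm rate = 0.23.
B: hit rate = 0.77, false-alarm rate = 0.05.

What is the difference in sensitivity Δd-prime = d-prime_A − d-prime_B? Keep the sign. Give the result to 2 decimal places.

Δd-prime = -1.26

A: z(0.65) = 0.385, z(0.23) = -0.739, d' = 1.124
B: z(0.77) = 0.739, z(0.05) = -1.645, d' = 2.384
Δd' = d'_A − d'_B = 1.124 − 2.384 = -1.260
B has the higher sensitivity.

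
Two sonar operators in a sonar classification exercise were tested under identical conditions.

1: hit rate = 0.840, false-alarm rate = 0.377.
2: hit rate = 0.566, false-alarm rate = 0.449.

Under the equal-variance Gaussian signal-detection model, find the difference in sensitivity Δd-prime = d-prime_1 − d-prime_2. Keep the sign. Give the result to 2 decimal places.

1: z(0.840) = 0.994, z(0.377) = -0.313, d' = 1.307
2: z(0.566) = 0.166, z(0.449) = -0.128, d' = 0.294
Δd' = d'_1 − d'_2 = 1.307 − 0.294 = 1.013
1 has the higher sensitivity.

Δd-prime = 1.01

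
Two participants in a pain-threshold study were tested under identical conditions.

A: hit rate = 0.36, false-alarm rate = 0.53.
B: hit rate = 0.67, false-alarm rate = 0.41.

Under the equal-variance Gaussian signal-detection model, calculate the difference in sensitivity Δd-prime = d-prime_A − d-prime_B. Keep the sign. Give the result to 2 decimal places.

Δd-prime = -1.10

A: z(0.36) = -0.358, z(0.53) = 0.075, d' = -0.433
B: z(0.67) = 0.440, z(0.41) = -0.228, d' = 0.668
Δd' = d'_A − d'_B = -0.433 − 0.668 = -1.101
B has the higher sensitivity.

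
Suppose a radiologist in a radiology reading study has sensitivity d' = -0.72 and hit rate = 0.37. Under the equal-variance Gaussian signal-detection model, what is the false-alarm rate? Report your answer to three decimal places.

false-alarm rate = 0.651

z(hit rate) = z(0.37) = -0.3319
z(FA) = z(H) − d' = -0.3319 − (-0.72) = 0.3881
false-alarm rate = Φ(0.3881) = 0.6510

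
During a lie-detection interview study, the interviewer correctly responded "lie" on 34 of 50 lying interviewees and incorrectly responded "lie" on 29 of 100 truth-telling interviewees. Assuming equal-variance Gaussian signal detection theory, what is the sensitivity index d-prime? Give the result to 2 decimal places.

H = 34/50 = 0.6800
FA = 29/100 = 0.2900
z(0.6800) = 0.4677, z(0.2900) = -0.5534
d' = z(H) − z(FA) = 0.4677 − (-0.5534) = 1.0211

d-prime = 1.02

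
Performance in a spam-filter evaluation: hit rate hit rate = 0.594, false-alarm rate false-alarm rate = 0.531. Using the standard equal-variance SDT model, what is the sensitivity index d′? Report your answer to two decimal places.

z(H) = z(0.594) = 0.238
z(FA) = z(0.531) = 0.078
d' = z(H) − z(FA) = 0.238 − 0.078 = 0.160

d′ = 0.16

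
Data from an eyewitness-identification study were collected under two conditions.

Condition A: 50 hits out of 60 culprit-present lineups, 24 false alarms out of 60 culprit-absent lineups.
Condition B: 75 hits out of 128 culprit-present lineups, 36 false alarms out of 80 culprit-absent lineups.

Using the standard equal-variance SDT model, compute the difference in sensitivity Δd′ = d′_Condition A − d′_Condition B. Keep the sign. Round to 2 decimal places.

Condition A: z(0.8333) = 0.967, z(0.4000) = -0.253, d' = 1.220
Condition B: z(0.5859) = 0.217, z(0.4500) = -0.126, d' = 0.343
Δd' = d'_Condition A − d'_Condition B = 1.220 − 0.343 = 0.877
Condition A has the higher sensitivity.

Δd′ = 0.88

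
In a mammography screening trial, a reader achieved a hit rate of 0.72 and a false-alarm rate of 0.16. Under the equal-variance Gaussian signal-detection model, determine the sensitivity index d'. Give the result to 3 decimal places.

z(H) = z(0.72) = 0.5828
z(FA) = z(0.16) = -0.9945
d' = z(H) − z(FA) = 0.5828 − (-0.9945) = 1.5773

d' = 1.577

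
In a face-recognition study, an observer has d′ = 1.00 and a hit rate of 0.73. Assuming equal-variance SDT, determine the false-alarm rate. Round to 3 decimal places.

false-alarm rate = 0.349

z(hit rate) = z(0.73) = 0.6128
z(FA) = z(H) − d' = 0.6128 − 1.00 = -0.3872
false-alarm rate = Φ(-0.3872) = 0.3493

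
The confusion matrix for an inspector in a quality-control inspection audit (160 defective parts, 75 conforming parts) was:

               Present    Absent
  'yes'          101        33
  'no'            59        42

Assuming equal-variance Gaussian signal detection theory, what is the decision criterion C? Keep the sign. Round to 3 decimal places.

H = 101/160 = 0.6312
FA = 33/75 = 0.4400
Φ⁻¹(0.6312) = 0.3350, Φ⁻¹(0.4400) = -0.1510
c = −½·[z(H) + z(FA)] = −0.5 × (0.3350 + (-0.1510)) = -0.0920

C = -0.092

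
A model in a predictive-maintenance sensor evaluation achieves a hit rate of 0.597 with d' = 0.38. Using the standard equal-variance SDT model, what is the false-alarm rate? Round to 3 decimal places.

z(hit rate) = z(0.597) = 0.2456
z(FA) = z(H) − d' = 0.2456 − 0.38 = -0.1344
false-alarm rate = Φ(-0.1344) = 0.4465

false-alarm rate = 0.447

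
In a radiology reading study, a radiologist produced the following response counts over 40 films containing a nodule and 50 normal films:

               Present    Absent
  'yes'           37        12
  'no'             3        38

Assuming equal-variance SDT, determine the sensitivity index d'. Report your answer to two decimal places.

d' = 2.15

H = 37/40 = 0.9250
FA = 12/50 = 0.2400
z(H) = 1.440
z(FA) = -0.706
d' = z(H) − z(FA) = 1.440 − (-0.706) = 2.146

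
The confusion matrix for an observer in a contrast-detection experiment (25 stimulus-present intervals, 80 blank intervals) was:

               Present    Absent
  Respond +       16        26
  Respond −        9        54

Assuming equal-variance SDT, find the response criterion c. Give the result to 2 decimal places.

c = 0.05

H = 16/25 = 0.6400
FA = 26/80 = 0.3250
Φ⁻¹(H) = 0.3585
Φ⁻¹(FA) = -0.4538
c = −½·[z(H) + z(FA)] = −0.5 × (0.3585 + (-0.4538)) = 0.04765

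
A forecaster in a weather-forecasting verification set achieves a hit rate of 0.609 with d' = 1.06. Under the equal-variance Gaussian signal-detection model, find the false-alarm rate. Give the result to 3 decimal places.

false-alarm rate = 0.217

z(hit rate) = z(0.609) = 0.2767
z(FA) = z(H) − d' = 0.2767 − 1.06 = -0.7833
false-alarm rate = Φ(-0.7833) = 0.2167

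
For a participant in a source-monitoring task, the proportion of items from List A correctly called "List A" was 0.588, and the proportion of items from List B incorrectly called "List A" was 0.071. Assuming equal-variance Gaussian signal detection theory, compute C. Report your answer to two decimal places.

Φ⁻¹(H) = 0.222
Φ⁻¹(FA) = -1.468
c = −½·[z(H) + z(FA)] = −0.5 × (0.222 + (-1.468)) = 0.623
c > 0: the participant has a conservative response bias.

C = 0.62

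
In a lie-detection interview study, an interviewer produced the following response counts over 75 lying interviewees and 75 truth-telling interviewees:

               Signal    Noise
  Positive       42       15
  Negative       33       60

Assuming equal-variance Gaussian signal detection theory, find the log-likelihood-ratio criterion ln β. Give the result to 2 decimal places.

H = 42/75 = 0.5600
FA = 15/75 = 0.2000
z(H) = z(0.5600) = 0.151
z(FA) = z(0.2000) = -0.842
ln β = −½·[z(H)² − z(FA)²] = −0.5 × (0.023 − 0.709) = 0.343

ln β = 0.34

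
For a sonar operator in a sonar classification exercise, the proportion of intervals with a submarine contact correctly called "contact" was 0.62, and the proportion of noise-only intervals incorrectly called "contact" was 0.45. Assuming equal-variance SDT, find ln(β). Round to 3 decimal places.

ln β = -0.039

z(H) = 0.3055
z(FA) = -0.1257
ln β = −½·[z(H)² − z(FA)²] = −0.5 × (0.0933 − 0.0158) = -0.03875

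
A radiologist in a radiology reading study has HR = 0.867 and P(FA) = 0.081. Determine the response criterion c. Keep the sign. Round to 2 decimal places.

c = 0.14

Φ⁻¹(H) = Φ⁻¹(0.867) = 1.112
Φ⁻¹(FA) = Φ⁻¹(0.081) = -1.398
c = −½·[z(H) + z(FA)] = −0.5 × (1.112 + (-1.398)) = 0.143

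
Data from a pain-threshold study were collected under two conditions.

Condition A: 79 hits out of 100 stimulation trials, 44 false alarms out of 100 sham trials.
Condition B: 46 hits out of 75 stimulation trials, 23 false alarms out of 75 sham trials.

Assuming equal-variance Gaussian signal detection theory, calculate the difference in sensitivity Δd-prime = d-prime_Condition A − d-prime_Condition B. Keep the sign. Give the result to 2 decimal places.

Δd-prime = 0.16

Condition A: z(0.7900) = 0.806, z(0.4400) = -0.151, d' = 0.957
Condition B: z(0.6133) = 0.288, z(0.3067) = -0.505, d' = 0.793
Δd' = d'_Condition A − d'_Condition B = 0.957 − 0.793 = 0.164
Condition A has the higher sensitivity.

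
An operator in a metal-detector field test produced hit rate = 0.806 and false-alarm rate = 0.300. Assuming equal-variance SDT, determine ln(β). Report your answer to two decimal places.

ln β = -0.24

z(H) = z(0.806) = 0.863
z(FA) = z(0.300) = -0.524
ln β = −½·[z(H)² − z(FA)²] = −0.5 × (0.745 − 0.275) = -0.235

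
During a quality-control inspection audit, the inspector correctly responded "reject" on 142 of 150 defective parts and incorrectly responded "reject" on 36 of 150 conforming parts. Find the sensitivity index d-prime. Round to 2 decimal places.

H = 142/150 = 0.9467
FA = 36/150 = 0.2400
z(0.9467) = 1.614, z(0.2400) = -0.706
d' = z(H) − z(FA) = 1.614 − (-0.706) = 2.320

d-prime = 2.32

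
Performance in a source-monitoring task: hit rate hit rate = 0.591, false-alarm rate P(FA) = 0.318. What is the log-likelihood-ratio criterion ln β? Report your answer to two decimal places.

ln β = 0.09

z(0.591) = 0.230, z(0.318) = -0.473
ln β = −½·[z(H)² − z(FA)²] = −0.5 × (0.053 − 0.224) = 0.0855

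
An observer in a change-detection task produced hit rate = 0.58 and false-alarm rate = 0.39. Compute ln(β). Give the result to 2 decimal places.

ln β = 0.02

Φ⁻¹(0.58) = 0.202, Φ⁻¹(0.39) = -0.279
ln β = −½·[z(H)² − z(FA)²] = −0.5 × (0.041 − 0.078) = 0.0185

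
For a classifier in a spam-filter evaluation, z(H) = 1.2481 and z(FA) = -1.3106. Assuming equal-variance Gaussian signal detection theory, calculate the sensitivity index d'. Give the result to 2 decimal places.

d' = z(H) − z(FA) = 1.2481 − (-1.3106) = 2.5587

d' = 2.56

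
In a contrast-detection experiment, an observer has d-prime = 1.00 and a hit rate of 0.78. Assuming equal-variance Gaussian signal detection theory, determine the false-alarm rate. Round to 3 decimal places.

false-alarm rate = 0.410

z(hit rate) = z(0.78) = 0.7722
z(FA) = z(H) − d' = 0.7722 − 1.00 = -0.2278
false-alarm rate = Φ(-0.2278) = 0.4099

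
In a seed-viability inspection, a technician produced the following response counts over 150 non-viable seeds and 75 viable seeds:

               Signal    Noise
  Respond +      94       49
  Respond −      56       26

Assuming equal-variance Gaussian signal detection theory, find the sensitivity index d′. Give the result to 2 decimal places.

d′ = -0.07

H = 94/150 = 0.6267
FA = 49/75 = 0.6533
z(H) = z(0.6267) = 0.3231
z(FA) = z(0.6533) = 0.3942
d' = z(H) − z(FA) = 0.3231 − 0.3942 = -0.0711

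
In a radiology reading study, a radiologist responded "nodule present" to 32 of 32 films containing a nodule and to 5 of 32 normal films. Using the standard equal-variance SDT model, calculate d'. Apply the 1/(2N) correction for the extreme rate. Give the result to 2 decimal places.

d' = 3.16

The hit rate is 32/32 = 1, so apply the 1/(2N) correction: H → 1 − 1/(2·32) = 0.98438.
z(H) = z(0.98438) = 2.154
z(FA) = z(0.15625) = -1.010
d' = 2.154 − (-1.010) = 3.164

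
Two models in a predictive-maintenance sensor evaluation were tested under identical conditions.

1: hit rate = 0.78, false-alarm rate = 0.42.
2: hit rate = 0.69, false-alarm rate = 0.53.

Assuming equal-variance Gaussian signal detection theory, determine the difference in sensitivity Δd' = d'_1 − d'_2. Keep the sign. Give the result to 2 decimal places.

1: z(0.78) = 0.772, z(0.42) = -0.202, d' = 0.974
2: z(0.69) = 0.496, z(0.53) = 0.075, d' = 0.421
Δd' = d'_1 − d'_2 = 0.974 − 0.421 = 0.553
1 has the higher sensitivity.

Δd' = 0.55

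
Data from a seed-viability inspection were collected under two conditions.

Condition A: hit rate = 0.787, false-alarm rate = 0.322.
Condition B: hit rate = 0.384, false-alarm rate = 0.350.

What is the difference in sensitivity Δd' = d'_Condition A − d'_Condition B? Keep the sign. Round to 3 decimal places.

Δd' = 1.168

Condition A: z(0.787) = 0.7961, z(0.322) = -0.4621, d' = 1.2582
Condition B: z(0.384) = -0.2950, z(0.350) = -0.3853, d' = 0.0903
Δd' = d'_Condition A − d'_Condition B = 1.2582 − 0.0903 = 1.1679
Condition A has the higher sensitivity.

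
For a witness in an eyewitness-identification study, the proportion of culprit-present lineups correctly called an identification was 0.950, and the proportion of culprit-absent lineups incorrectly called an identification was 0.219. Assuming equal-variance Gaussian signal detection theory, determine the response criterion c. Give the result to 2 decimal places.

Φ⁻¹(H) = Φ⁻¹(0.950) = 1.6449
Φ⁻¹(FA) = Φ⁻¹(0.219) = -0.7756
c = −½·[z(H) + z(FA)] = −0.5 × (1.6449 + (-0.7756)) = -0.43465

c = -0.43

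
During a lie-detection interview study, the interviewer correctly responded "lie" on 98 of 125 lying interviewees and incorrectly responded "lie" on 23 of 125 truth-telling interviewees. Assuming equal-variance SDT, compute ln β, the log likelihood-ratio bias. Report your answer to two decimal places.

ln β = 0.10

H = 98/125 = 0.7840
FA = 23/125 = 0.1840
z(H) = z(0.7840) = 0.786
z(FA) = z(0.1840) = -0.900
ln β = −½·[z(H)² − z(FA)²] = −0.5 × (0.618 − 0.810) = 0.096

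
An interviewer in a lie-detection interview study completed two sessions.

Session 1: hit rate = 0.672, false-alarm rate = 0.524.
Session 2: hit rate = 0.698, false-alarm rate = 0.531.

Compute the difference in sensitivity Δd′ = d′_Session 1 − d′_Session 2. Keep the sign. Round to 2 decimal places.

Session 1: z(0.672) = 0.445, z(0.524) = 0.060, d' = 0.385
Session 2: z(0.698) = 0.519, z(0.531) = 0.078, d' = 0.441
Δd' = d'_Session 1 − d'_Session 2 = 0.385 − 0.441 = -0.056
Session 2 has the higher sensitivity.

Δd′ = -0.06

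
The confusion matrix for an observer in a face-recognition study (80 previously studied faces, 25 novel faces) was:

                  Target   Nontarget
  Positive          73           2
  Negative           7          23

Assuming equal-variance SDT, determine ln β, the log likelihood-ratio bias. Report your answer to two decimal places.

ln β = 0.07

H = 73/80 = 0.9125
FA = 2/25 = 0.0800
z(H) = 1.356
z(FA) = -1.405
ln β = −½·[z(H)² − z(FA)²] = −0.5 × (1.839 − 1.974) = 0.0675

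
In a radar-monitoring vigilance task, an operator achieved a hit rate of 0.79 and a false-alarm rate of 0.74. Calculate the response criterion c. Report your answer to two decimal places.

c = -0.72

z(H) = z(0.79) = 0.8064
z(FA) = z(0.74) = 0.6433
c = −½·[z(H) + z(FA)] = −0.5 × (0.8064 + 0.6433) = -0.72485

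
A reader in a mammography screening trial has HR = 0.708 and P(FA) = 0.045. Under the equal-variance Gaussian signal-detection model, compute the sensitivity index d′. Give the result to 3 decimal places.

d′ = 2.243

Φ⁻¹(H) = Φ⁻¹(0.708) = 0.5476
Φ⁻¹(FA) = Φ⁻¹(0.045) = -1.6954
d' = z(H) − z(FA) = 0.5476 − (-1.6954) = 2.2430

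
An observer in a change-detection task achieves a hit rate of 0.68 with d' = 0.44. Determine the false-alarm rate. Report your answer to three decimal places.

false-alarm rate = 0.511

z(hit rate) = z(0.68) = 0.4677
z(FA) = z(H) − d' = 0.4677 − 0.44 = 0.0277
false-alarm rate = Φ(0.0277) = 0.5110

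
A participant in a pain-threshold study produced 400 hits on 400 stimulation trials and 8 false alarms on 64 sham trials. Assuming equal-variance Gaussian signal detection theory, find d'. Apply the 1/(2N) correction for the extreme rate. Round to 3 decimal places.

The hit rate is 400/400 = 1, so apply the 1/(2N) correction: H → 1 − 1/(2·400) = 0.99875.
z(H) = z(0.99875) = 3.0233
z(FA) = z(0.12500) = -1.1503
d' = 3.0233 − (-1.1503) = 4.1736

d' = 4.174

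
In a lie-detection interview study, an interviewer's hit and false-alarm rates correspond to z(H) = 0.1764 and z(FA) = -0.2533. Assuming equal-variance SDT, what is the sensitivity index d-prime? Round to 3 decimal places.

d-prime = 0.430

d' = z(H) − z(FA) = 0.1764 − (-0.2533) = 0.4297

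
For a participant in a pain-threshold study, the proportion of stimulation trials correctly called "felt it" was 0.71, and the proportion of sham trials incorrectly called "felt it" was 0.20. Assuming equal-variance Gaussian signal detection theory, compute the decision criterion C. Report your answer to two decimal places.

z(0.71) = 0.553, z(0.20) = -0.842
c = −½·[z(H) + z(FA)] = −0.5 × (0.553 + (-0.842)) = 0.1445
c > 0: the participant has a conservative response bias.

C = 0.14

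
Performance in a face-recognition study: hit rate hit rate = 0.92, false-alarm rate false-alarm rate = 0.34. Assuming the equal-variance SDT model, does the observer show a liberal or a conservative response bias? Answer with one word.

z(H) = 1.405, z(FA) = -0.412
c = −½·(z(H) + z(FA)) = -0.4965
c < 0 → liberal criterion (biased toward responding “yes”).

liberal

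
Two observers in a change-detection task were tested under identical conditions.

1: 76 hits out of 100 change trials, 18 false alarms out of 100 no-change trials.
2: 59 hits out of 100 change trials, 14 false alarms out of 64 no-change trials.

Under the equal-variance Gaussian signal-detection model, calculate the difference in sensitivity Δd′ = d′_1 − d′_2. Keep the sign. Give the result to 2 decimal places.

Δd′ = 0.62

1: z(0.7600) = 0.706, z(0.1800) = -0.915, d' = 1.621
2: z(0.5900) = 0.228, z(0.2188) = -0.776, d' = 1.004
Δd' = d'_1 − d'_2 = 1.621 − 1.004 = 0.617
1 has the higher sensitivity.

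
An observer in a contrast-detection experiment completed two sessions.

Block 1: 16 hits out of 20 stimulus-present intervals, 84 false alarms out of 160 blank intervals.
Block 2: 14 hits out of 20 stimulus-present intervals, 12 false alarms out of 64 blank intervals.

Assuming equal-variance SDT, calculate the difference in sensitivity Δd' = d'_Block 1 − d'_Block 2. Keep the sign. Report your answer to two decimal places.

Block 1: z(0.8000) = 0.842, z(0.5250) = 0.063, d' = 0.779
Block 2: z(0.7000) = 0.524, z(0.1875) = -0.887, d' = 1.411
Δd' = d'_Block 1 − d'_Block 2 = 0.779 − 1.411 = -0.632
Block 2 has the higher sensitivity.

Δd' = -0.63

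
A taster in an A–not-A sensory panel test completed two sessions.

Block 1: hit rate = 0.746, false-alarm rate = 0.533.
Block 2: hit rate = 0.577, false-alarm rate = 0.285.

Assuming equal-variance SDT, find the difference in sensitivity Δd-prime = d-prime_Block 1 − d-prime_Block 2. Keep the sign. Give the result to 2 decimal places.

Δd-prime = -0.18

Block 1: z(0.746) = 0.662, z(0.533) = 0.083, d' = 0.579
Block 2: z(0.577) = 0.194, z(0.285) = -0.568, d' = 0.762
Δd' = d'_Block 1 − d'_Block 2 = 0.579 − 0.762 = -0.183
Block 2 has the higher sensitivity.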